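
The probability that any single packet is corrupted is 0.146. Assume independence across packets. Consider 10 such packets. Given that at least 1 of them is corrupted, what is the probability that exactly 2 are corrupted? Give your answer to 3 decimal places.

X ~ Binomial(10, 0.146). Want P(X=2 | X≥1) = P(X=2) / P(X≥1).
P(X=2) = C(10,2)·0.146^2·0.854^8 = 0.27138
P(X≥1) = 1 − 0.20634 = 0.79366
Ratio = 0.27138 / 0.79366 = 0.34194

0.342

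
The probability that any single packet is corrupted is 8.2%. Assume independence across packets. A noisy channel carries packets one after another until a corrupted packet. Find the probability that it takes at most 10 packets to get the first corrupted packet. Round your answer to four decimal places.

0.5750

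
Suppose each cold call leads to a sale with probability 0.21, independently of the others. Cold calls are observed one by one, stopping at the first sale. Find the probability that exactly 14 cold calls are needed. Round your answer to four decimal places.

0.0098

Geometric (trials to first success), p = 0.21.
P(Y = 14) = (1−p)^13 · p = 0.046682 · 0.21 = 0.009803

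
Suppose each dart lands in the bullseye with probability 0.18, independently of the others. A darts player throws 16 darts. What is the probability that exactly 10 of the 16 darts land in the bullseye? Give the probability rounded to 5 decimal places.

0.00009

X ~ Binomial(n=16, p=0.18).
P(X=10) = C(16,10) · p^10 · (1−p)^6
= 8008 · 3.5705e-08 · 0.30401 = 0.0000869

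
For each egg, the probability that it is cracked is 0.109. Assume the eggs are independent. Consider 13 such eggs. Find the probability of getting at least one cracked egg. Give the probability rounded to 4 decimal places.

P(at least one) = 1 − P(none) = 1 − (1 − 0.109)^13
= 1 − 0.223054 = 0.776946

0.7769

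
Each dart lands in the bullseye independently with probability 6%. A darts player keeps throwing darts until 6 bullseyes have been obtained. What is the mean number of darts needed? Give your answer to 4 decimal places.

Y = total darts until the sixth success; negative binomial with r=6, p=0.06.
E[Y] = r / p = 6 / 0.06 = 100.000000

100.0000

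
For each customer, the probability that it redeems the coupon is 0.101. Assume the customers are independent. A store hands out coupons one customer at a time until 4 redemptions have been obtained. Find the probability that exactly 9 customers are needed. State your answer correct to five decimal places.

0.00342

Y = trial on which the fourth success occurs; negative binomial, r=4, p=0.101.
P(Y=9) = C(8,3) · p^4 · (1−p)^5
= 56 · 0.00010406 · 0.58722 = 0.0034219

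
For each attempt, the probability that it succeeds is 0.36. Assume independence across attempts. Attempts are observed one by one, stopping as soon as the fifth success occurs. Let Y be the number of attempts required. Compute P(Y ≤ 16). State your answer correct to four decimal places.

0.7387

Finishing within 16 attempts ⇔ at least 5 successes in the first 16. With X ~ Binomial(16, 0.36), P(Y ≤ 16) = 1 − P(X ≤ 4).
  k=0: C(16,0)·0.36^0·0.64^16 = 0.000792
  k=1: C(16,1)·0.36^1·0.64^15 = 0.007131
  k=2: C(16,2)·0.36^2·0.64^14 = 0.030082
  k=3: C(16,3)·0.36^3·0.64^13 = 0.078965
  k=4: C(16,4)·0.36^4·0.64^12 = 0.144358
1 − 0.261328 = 0.738672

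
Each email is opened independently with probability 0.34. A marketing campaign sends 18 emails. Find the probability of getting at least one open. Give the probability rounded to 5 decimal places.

0.99944

P(at least one) = 1 − P(none) = 1 − (1 − 0.34)^18
= 1 − 0.0005647 = 0.9994353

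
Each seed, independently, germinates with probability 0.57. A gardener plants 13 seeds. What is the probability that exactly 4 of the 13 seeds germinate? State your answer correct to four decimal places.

X ~ Binomial(n=13, p=0.57).
P(X=4) = C(13,4) · p^4 · (1−p)^9
= 715 · 0.10556 · 0.00050259 = 0.037933

0.0379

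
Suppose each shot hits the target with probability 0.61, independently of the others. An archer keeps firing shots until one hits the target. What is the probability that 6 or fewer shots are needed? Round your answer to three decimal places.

0.996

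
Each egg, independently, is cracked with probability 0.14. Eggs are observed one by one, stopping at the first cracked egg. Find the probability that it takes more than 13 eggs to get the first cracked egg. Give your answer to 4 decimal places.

0.1408

Y = number of eggs to the first success; geometric, p = 0.14.
P(Y > 13) = P(first 13 all fail) = (1−p)^13 = 0.140760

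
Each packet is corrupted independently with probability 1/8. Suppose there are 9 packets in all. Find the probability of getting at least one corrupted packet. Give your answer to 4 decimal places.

P(at least one) = 1 − P(none) = 1 − (1 − 0.125)^9
= 1 − 0.300658 = 0.699342

0.6993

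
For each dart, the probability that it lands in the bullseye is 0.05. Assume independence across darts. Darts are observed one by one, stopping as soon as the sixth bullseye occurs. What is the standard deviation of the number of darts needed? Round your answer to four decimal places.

Y = total darts until the sixth success; negative binomial with r=6, p=0.05.
SD(Y) = √[r(1−p)/p²] = √(2280.000000) = 47.749346

47.7493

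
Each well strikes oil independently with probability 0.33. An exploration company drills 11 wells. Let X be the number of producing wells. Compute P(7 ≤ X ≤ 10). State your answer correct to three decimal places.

0.037

X ~ Binomial(11, 0.33); P(7 ≤ X ≤ 10) = Σ C(11,k) p^k (1−p)^(11−k) over k:
  k=7: C(11,7)·0.33^7·0.67^4 = 0.02834
  k=8: C(11,8)·0.33^8·0.67^3 = 0.00698
  k=9: C(11,9)·0.33^9·0.67^2 = 0.00115
  k=10: C(11,10)·0.33^10·0.67^1 = 0.00011
Total = 0.03658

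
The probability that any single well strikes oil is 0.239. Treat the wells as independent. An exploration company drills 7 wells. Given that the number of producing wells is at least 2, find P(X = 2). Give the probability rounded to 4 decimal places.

0.5807

X ~ Binomial(7, 0.239). Want P(X=2 | X≥2) = P(X=2) / P(X≥2).
P(X=2) = C(7,2)·0.239^2·0.761^5 = 0.306153
P(X≥2) = 1 − 0.147806 − 0.324941 = 0.527253
Ratio = 0.306153 / 0.527253 = 0.580656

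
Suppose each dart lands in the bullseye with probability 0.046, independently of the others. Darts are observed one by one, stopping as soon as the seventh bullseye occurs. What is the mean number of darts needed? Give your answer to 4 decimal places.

Y = total darts until the seventh success; negative binomial with r=7, p=0.046.
E[Y] = r / p = 7 / 0.046 = 152.173913

152.1739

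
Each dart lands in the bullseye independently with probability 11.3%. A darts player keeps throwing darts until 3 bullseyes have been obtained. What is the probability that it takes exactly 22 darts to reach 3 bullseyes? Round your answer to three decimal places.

Y = trial on which the third success occurs; negative binomial, r=3, p=0.113.
P(Y=22) = C(21,2) · p^3 · (1−p)^19
= 210 · 0.0014429 · 0.10246 = 0.03105

0.031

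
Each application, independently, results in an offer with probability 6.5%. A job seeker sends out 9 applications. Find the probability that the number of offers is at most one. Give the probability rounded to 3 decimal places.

0.888

X ~ Binomial(9, 0.065); P(X ≤ 1) = Σ C(9,k) p^k (1−p)^(9−k) over k:
  k=0: C(9,0)·0.065^0·0.935^9 = 0.54614
  k=1: C(9,1)·0.065^1·0.935^8 = 0.34170
Total = 0.88784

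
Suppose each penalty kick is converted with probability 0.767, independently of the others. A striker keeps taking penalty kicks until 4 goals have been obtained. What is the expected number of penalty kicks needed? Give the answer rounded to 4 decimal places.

5.2151

Y = total penalty kicks until the fourth success; negative binomial with r=4, p=0.767.
E[Y] = r / p = 4 / 0.767 = 5.215124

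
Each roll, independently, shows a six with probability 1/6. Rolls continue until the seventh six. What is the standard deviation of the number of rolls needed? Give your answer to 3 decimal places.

Y = total rolls until the seventh success; negative binomial with r=7, p=0.166667.
SD(Y) = √[r(1−p)/p²] = √(210.00000) = 14.49138

14.491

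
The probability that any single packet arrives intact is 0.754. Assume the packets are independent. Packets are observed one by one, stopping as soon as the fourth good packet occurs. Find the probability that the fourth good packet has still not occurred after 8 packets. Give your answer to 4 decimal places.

0.0255

Needing more than 8 packets ⇔ fewer than 4 successes in the first 8. With X ~ Binomial(8, 0.754), P(Y > 8) = P(X ≤ 3).
  k=0: C(8,0)·0.754^0·0.246^8 = 0.000013
  k=1: C(8,1)·0.754^1·0.246^7 = 0.000329
  k=2: C(8,2)·0.754^2·0.246^6 = 0.003528
  k=3: C(8,3)·0.754^3·0.246^5 = 0.021626
P(X ≤ 3) = 0.025496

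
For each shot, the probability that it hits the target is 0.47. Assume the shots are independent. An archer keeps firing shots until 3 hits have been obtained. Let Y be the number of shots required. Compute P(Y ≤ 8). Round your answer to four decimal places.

Finishing within 8 shots ⇔ at least 3 successes in the first 8. With X ~ Binomial(8, 0.47), P(Y ≤ 8) = 1 − P(X ≤ 2).
  k=0: C(8,0)·0.47^0·0.53^8 = 0.006226
  k=1: C(8,1)·0.47^1·0.53^7 = 0.044169
  k=2: C(8,2)·0.47^2·0.53^6 = 0.137091
1 − 0.187486 = 0.812514

0.8125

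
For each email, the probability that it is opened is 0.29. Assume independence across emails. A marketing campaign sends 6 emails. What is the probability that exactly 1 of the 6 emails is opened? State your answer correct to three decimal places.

0.314

X ~ Binomial(n=6, p=0.29).
P(X=1) = C(6,1) · p^1 · (1−p)^5
= 6 · 0.29 · 0.18042 = 0.31394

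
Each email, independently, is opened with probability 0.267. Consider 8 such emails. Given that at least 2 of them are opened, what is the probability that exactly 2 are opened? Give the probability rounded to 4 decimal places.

0.4595

X ~ Binomial(8, 0.267). Want P(X=2 | X≥2) = P(X=2) / P(X≥2).
P(X=2) = C(8,2)·0.267^2·0.733^6 = 0.309602
P(X≥2) = 1 − 0.083336 − 0.242845 = 0.673819
Ratio = 0.309602 / 0.673819 = 0.459474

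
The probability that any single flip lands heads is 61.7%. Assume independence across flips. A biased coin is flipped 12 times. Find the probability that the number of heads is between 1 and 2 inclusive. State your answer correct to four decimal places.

X ~ Binomial(12, 0.617); P(1 ≤ X ≤ 2) = Σ C(12,k) p^k (1−p)^(12−k) over k:
  k=1: C(12,1)·0.617^1·0.383^11 = 0.000193
  k=2: C(12,2)·0.617^2·0.383^10 = 0.001706
Total = 0.001899

0.0019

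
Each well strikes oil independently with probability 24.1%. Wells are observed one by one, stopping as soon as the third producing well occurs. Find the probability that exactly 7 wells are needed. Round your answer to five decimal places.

0.06968

Y = trial on which the third success occurs; negative binomial, r=3, p=0.241.
P(Y=7) = C(6,2) · p^3 · (1−p)^4
= 15 · 0.013998 · 0.33187 = 0.0696802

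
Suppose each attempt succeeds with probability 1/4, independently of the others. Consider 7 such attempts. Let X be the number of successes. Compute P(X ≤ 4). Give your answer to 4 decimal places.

0.9871

X ~ Binomial(7, 0.25); P(X ≤ 4) = Σ C(7,k) p^k (1−p)^(7−k) over k:
  k=0: C(7,0)·0.25^0·0.75^7 = 0.133484
  k=1: C(7,1)·0.25^1·0.75^6 = 0.311462
  k=2: C(7,2)·0.25^2·0.75^5 = 0.311462
  k=3: C(7,3)·0.25^3·0.75^4 = 0.173035
  k=4: C(7,4)·0.25^4·0.75^3 = 0.057678
Total = 0.987122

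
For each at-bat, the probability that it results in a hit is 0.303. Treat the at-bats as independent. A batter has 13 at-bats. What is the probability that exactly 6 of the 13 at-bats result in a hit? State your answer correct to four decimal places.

0.1061

X ~ Binomial(n=13, p=0.303).
P(X=6) = C(13,6) · p^6 · (1−p)^7
= 1716 · 0.00077385 · 0.079915 = 0.106121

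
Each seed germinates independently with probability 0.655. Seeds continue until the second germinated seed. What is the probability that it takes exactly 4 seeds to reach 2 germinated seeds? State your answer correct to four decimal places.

Y = trial on which the second success occurs; negative binomial, r=2, p=0.655.
P(Y=4) = C(3,1) · p^2 · (1−p)^2
= 3 · 0.42902 · 0.11903 = 0.153194

0.1532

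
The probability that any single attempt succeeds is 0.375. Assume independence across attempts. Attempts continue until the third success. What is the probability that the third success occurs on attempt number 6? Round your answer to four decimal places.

0.1287

Y = trial on which the third success occurs; negative binomial, r=3, p=0.375.
P(Y=6) = C(5,2) · p^3 · (1−p)^3
= 10 · 0.052734 · 0.24414 = 0.128746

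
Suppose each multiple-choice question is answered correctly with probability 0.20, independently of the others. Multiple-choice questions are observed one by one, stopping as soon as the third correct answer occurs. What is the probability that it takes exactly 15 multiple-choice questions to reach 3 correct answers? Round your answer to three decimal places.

0.050

Y = trial on which the third success occurs; negative binomial, r=3, p=0.20.
P(Y=15) = C(14,2) · p^3 · (1−p)^12
= 91 · 0.008 · 0.068719 = 0.05003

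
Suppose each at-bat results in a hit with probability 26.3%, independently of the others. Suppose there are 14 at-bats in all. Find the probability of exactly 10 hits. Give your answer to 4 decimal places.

X ~ Binomial(n=14, p=0.263).
P(X=10) = C(14,10) · p^10 · (1−p)^4
= 1001 · 1.5833e-06 · 0.29503 = 0.000468

0.0005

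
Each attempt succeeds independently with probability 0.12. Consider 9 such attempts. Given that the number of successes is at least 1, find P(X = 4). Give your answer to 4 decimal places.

0.0202

X ~ Binomial(9, 0.12). Want P(X=4 | X≥1) = P(X=4) / P(X≥1).
P(X=4) = C(9,4)·0.12^4·0.88^5 = 0.013788
P(X≥1) = 1 − 0.316478 = 0.683522
Ratio = 0.013788 / 0.683522 = 0.020172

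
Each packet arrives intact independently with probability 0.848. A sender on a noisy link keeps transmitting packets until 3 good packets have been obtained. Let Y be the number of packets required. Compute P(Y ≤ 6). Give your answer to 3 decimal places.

0.994

Finishing within 6 packets ⇔ at least 3 successes in the first 6. With X ~ Binomial(6, 0.848), P(Y ≤ 6) = 1 − P(X ≤ 2).
  k=0: C(6,0)·0.848^0·0.152^6 = 0.00001
  k=1: C(6,1)·0.848^1·0.152^5 = 0.00041
  k=2: C(6,2)·0.848^2·0.152^4 = 0.00576
1 − 0.00618 = 0.99382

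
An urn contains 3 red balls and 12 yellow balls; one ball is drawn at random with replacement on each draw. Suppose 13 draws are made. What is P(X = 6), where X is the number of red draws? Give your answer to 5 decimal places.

X ~ Binomial(n=13, p=0.20).
P(X=6) = C(13,6) · p^6 · (1−p)^7
= 1716 · 6.4e-05 · 0.20972 = 0.0230318

0.02303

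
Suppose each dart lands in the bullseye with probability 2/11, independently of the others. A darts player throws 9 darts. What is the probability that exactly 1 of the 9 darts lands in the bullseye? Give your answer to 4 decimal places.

X ~ Binomial(n=9, p=0.181818).
P(X=1) = C(9,1) · p^1 · (1−p)^8
= 9 · 0.18182 · 0.20082 = 0.328608

0.3286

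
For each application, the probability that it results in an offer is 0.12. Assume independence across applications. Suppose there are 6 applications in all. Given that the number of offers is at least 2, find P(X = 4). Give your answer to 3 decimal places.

0.015

X ~ Binomial(6, 0.12). Want P(X=4 | X≥2) = P(X=4) / P(X≥2).
P(X=4) = C(6,4)·0.12^4·0.88^2 = 0.00241
P(X≥2) = 1 − 0.46440 − 0.37997 = 0.15563
Ratio = 0.00241 / 0.15563 = 0.01548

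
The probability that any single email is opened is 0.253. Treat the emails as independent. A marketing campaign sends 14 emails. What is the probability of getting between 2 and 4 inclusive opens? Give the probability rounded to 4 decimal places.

0.6360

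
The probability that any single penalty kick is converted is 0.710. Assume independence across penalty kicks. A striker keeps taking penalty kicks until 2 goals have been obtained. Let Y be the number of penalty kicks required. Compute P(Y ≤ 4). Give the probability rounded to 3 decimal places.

Finishing within 4 penalty kicks ⇔ at least 2 successes in the first 4. With X ~ Binomial(4, 0.71), P(Y ≤ 4) = 1 − P(X ≤ 1).
  k=0: C(4,0)·0.71^0·0.29^4 = 0.00707
  k=1: C(4,1)·0.71^1·0.29^3 = 0.06926
1 − 0.07634 = 0.92366

0.924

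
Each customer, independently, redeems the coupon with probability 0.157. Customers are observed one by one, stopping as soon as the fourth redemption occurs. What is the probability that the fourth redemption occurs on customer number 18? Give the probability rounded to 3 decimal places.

Y = trial on which the fourth success occurs; negative binomial, r=4, p=0.157.
P(Y=18) = C(17,3) · p^4 · (1−p)^14
= 680 · 0.00060757 · 0.091535 = 0.03782

0.038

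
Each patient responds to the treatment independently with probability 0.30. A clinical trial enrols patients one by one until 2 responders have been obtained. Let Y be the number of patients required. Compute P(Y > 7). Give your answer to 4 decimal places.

0.3294

Needing more than 7 patients ⇔ fewer than 2 successes in the first 7. With X ~ Binomial(7, 0.30), P(Y > 7) = P(X ≤ 1).
  k=0: C(7,0)·0.30^0·0.70^7 = 0.082354
  k=1: C(7,1)·0.30^1·0.70^6 = 0.247063
P(X ≤ 1) = 0.329417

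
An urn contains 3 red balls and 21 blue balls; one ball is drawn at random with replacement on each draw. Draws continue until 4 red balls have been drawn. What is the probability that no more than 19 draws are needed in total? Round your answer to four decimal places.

0.2067

Finishing within 19 draws ⇔ at least 4 successes in the first 19. With X ~ Binomial(19, 0.125), P(Y ≤ 19) = 1 − P(X ≤ 3).
  k=0: C(19,0)·0.125^0·0.875^19 = 0.079096
  k=1: C(19,1)·0.125^1·0.875^18 = 0.214688
  k=2: C(19,2)·0.125^2·0.875^17 = 0.276028
  k=3: C(19,3)·0.125^3·0.875^16 = 0.223451
1 − 0.793263 = 0.206737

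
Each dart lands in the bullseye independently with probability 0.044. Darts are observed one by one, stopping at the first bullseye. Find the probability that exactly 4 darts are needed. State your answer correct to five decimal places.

Geometric (trials to first success), p = 0.044.
P(Y = 4) = (1−p)^3 · p = 0.87372 · 0.044 = 0.0384438

0.03844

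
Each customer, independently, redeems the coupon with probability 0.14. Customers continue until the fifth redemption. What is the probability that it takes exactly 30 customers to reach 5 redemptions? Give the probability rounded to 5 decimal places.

0.02943

Y = trial on which the fifth success occurs; negative binomial, r=5, p=0.14.
P(Y=30) = C(29,4) · p^5 · (1−p)^25
= 23751 · 5.3782e-05 · 0.023039 = 0.0294295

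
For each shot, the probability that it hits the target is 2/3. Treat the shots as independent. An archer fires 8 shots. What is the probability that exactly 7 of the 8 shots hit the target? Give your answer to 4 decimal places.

0.1561

X ~ Binomial(n=8, p=0.666667).
P(X=7) = C(8,7) · p^7 · (1−p)^1
= 8 · 0.058528 · 0.33333 = 0.156074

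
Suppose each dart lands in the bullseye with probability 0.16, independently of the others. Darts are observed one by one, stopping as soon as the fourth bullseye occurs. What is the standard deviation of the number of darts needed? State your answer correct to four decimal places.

11.4564

Y = total darts until the fourth success; negative binomial with r=4, p=0.16.
SD(Y) = √[r(1−p)/p²] = √(131.250000) = 11.456439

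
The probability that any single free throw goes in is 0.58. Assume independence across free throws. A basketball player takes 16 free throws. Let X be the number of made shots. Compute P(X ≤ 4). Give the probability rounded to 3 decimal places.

X ~ Binomial(16, 0.58); P(X ≤ 4) = Σ C(16,k) p^k (1−p)^(16−k) over k:
  k=0: C(16,0)·0.58^0·0.42^16 = 0.00000
  k=1: C(16,1)·0.58^1·0.42^15 = 0.00002
  k=2: C(16,2)·0.58^2·0.42^14 = 0.00021
  k=3: C(16,3)·0.58^3·0.42^13 = 0.00138
  k=4: C(16,4)·0.58^4·0.42^12 = 0.00621
Total = 0.00782

0.008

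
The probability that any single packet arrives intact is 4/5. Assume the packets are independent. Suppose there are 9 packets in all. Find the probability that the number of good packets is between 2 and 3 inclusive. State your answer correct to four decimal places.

0.0030

X ~ Binomial(9, 0.80); P(2 ≤ X ≤ 3) = Σ C(9,k) p^k (1−p)^(9−k) over k:
  k=2: C(9,2)·0.80^2·0.20^7 = 0.000295
  k=3: C(9,3)·0.80^3·0.20^6 = 0.002753
Total = 0.003047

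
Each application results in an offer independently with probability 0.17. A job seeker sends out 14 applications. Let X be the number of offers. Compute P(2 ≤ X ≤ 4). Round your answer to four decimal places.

X ~ Binomial(14, 0.17); P(2 ≤ X ≤ 4) = Σ C(14,k) p^k (1−p)^(14−k) over k:
  k=2: C(14,2)·0.17^2·0.83^12 = 0.281110
  k=3: C(14,3)·0.17^3·0.83^11 = 0.230307
  k=4: C(14,4)·0.17^4·0.83^10 = 0.129721
Total = 0.641138

0.6411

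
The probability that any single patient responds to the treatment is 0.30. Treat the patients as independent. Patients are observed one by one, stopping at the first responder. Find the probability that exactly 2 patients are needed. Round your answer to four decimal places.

Geometric (trials to first success), p = 0.30.
P(Y = 2) = (1−p)^1 · p = 0.7 · 0.30 = 0.210000

0.2100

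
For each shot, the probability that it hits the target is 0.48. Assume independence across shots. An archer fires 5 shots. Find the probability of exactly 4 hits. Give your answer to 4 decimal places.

X ~ Binomial(n=5, p=0.48).
P(X=4) = C(5,4) · p^4 · (1−p)^1
= 5 · 0.053084 · 0.52 = 0.138019

0.1380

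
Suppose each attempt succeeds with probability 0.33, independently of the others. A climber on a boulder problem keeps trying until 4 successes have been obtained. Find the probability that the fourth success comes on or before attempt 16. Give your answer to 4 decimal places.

Finishing within 16 attempts ⇔ at least 4 successes in the first 16. With X ~ Binomial(16, 0.33), P(Y ≤ 16) = 1 − P(X ≤ 3).
  k=0: C(16,0)·0.33^0·0.67^16 = 0.001649
  k=1: C(16,1)·0.33^1·0.67^15 = 0.012994
  k=2: C(16,2)·0.33^2·0.67^14 = 0.048002
  k=3: C(16,3)·0.33^3·0.67^13 = 0.110332
1 − 0.172977 = 0.827023

0.8270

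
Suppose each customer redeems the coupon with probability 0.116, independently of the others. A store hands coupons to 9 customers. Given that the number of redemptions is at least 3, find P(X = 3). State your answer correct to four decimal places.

X ~ Binomial(9, 0.116). Want P(X=3 | X≥3) = P(X=3) / P(X≥3).
P(X=3) = C(9,3)·0.116^3·0.884^6 = 0.062570
P(X≥3) = 1 − 0.329663 − 0.389331 − 0.204355 = 0.076652
Ratio = 0.062570 / 0.076652 = 0.816292

0.8163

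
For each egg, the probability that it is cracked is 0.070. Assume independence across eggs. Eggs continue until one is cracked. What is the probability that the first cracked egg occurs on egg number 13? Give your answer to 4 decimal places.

Geometric (trials to first success), p = 0.07.
P(Y = 13) = (1−p)^12 · p = 0.4186 · 0.07 = 0.029302

0.0293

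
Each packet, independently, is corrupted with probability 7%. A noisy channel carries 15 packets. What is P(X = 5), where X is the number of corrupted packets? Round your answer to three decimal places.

0.002

X ~ Binomial(n=15, p=0.07).
P(X=5) = C(15,5) · p^5 · (1−p)^10
= 3003 · 1.6807e-06 · 0.48398 = 0.00244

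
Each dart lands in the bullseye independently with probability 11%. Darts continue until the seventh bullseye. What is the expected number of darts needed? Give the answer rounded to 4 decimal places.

Y = total darts until the seventh success; negative binomial with r=7, p=0.11.
E[Y] = r / p = 7 / 0.11 = 63.636364

63.6364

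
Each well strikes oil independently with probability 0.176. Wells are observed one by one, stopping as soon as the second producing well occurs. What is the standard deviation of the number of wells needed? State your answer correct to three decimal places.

Y = total wells until the second success; negative binomial with r=2, p=0.176.
SD(Y) = √[r(1−p)/p²] = √(53.20248) = 7.29400

7.294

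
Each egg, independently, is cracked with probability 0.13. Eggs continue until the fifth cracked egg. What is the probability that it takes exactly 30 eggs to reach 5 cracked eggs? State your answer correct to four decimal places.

0.0271

Y = trial on which the fifth success occurs; negative binomial, r=5, p=0.13.
P(Y=30) = C(29,4) · p^5 · (1−p)^25
= 23751 · 3.7129e-05 · 0.03076 = 0.027126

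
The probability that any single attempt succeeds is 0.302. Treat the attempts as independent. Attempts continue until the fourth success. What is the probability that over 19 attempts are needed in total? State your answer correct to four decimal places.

Needing more than 19 attempts ⇔ fewer than 4 successes in the first 19. With X ~ Binomial(19, 0.302), P(Y > 19) = P(X ≤ 3).
  k=0: C(19,0)·0.302^0·0.698^19 = 0.001080
  k=1: C(19,1)·0.302^1·0.698^18 = 0.008875
  k=2: C(19,2)·0.302^2·0.698^17 = 0.034558
  k=3: C(19,3)·0.302^3·0.698^16 = 0.084729
P(X ≤ 3) = 0.129242

0.1292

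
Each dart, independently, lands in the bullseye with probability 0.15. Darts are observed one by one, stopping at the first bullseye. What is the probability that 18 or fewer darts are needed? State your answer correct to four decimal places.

0.9464

Y = number of darts to the first success; geometric, p = 0.15.
P(Y ≤ 18) = 1 − (1−p)^18 = 1 − 0.053646 = 0.946354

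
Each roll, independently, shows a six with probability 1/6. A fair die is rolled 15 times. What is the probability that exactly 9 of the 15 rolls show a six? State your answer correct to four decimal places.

0.0002

X ~ Binomial(n=15, p=0.166667).
P(X=9) = C(15,9) · p^9 · (1−p)^6
= 5005 · 9.9229e-08 · 0.3349 = 0.000166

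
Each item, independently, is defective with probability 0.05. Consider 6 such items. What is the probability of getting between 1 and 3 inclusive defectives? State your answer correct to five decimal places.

0.26482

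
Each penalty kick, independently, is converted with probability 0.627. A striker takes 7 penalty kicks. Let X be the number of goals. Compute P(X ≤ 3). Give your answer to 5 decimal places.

X ~ Binomial(7, 0.627); P(X ≤ 3) = Σ C(7,k) p^k (1−p)^(7−k) over k:
  k=0: C(7,0)·0.627^0·0.373^7 = 0.0010045
  k=1: C(7,1)·0.627^1·0.373^6 = 0.0118200
  k=2: C(7,2)·0.627^2·0.373^5 = 0.0596072
  k=3: C(7,3)·0.627^3·0.373^4 = 0.1669960
Total = 0.2394277

0.23943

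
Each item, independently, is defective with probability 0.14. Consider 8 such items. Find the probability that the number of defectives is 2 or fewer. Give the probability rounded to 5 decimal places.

0.91092

X ~ Binomial(8, 0.14); P(X ≤ 2) = Σ C(8,k) p^k (1−p)^(8−k) over k:
  k=0: C(8,0)·0.14^0·0.86^8 = 0.2992179
  k=1: C(8,1)·0.14^1·0.86^7 = 0.3896792
  k=2: C(8,2)·0.14^2·0.86^6 = 0.2220265
Total = 0.9109236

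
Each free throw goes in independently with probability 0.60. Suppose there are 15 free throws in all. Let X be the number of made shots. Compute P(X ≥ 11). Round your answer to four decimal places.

X ~ Binomial(15, 0.60); P(X ≥ 11) = Σ C(15,k) p^k (1−p)^(15−k) over k:
  k=11: C(15,11)·0.60^11·0.40^4 = 0.126776
  k=12: C(15,12)·0.60^12·0.40^3 = 0.063388
  k=13: C(15,13)·0.60^13·0.40^2 = 0.021942
  k=14: C(15,14)·0.60^14·0.40^1 = 0.004702
  k=15: C(15,15)·0.60^15·0.40^0 = 0.000470
Total = 0.217278

0.2173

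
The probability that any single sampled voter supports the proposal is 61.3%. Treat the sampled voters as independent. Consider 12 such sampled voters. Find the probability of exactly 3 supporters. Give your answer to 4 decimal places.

X ~ Binomial(n=12, p=0.613).
P(X=3) = C(12,3) · p^3 · (1−p)^9
= 220 · 0.23035 · 0.00019471 = 0.009867

0.0099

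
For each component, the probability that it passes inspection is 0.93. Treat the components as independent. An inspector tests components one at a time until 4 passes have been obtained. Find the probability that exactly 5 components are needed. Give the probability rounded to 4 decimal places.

0.2095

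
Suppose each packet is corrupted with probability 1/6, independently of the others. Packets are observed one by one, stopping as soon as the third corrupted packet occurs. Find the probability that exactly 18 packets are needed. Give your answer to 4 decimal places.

0.0409

Y = trial on which the third success occurs; negative binomial, r=3, p=0.166667.
P(Y=18) = C(17,2) · p^3 · (1−p)^15
= 136 · 0.0046296 · 0.064905 = 0.040866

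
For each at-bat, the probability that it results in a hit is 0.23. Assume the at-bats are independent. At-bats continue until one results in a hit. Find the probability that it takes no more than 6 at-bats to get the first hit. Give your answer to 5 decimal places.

Y = number of at-bats to the first success; geometric, p = 0.23.
P(Y ≤ 6) = 1 − (1−p)^6 = 1 − 0.2084224 = 0.7915776

0.79158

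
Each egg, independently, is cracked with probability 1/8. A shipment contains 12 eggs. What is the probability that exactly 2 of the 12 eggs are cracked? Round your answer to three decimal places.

X ~ Binomial(n=12, p=0.125).
P(X=2) = C(12,2) · p^2 · (1−p)^10
= 66 · 0.015625 · 0.26308 = 0.27130

0.271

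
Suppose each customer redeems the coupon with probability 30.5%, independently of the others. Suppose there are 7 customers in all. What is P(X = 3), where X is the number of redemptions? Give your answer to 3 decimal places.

0.232

X ~ Binomial(n=7, p=0.305).
P(X=3) = C(7,3) · p^3 · (1−p)^4
= 35 · 0.028373 · 0.23331 = 0.23169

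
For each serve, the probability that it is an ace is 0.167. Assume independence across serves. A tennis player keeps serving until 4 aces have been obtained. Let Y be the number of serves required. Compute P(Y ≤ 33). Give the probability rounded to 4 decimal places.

0.8248

Finishing within 33 serves ⇔ at least 4 successes in the first 33. With X ~ Binomial(33, 0.167), P(Y ≤ 33) = 1 − P(X ≤ 3).
  k=0: C(33,0)·0.167^0·0.833^33 = 0.002406
  k=1: C(33,1)·0.167^1·0.833^32 = 0.015917
  k=2: C(33,2)·0.167^2·0.833^31 = 0.051058
  k=3: C(33,3)·0.167^3·0.833^30 = 0.105773
1 − 0.175154 = 0.824846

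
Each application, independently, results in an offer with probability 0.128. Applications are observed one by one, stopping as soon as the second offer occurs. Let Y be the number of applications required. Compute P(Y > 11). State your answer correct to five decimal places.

Needing more than 11 applications ⇔ fewer than 2 successes in the first 11. With X ~ Binomial(11, 0.128), P(Y > 11) = P(X ≤ 1).
  k=0: C(11,0)·0.128^0·0.872^11 = 0.2216569
  k=1: C(11,1)·0.128^1·0.872^10 = 0.3579048
P(X ≤ 1) = 0.5795617

0.57956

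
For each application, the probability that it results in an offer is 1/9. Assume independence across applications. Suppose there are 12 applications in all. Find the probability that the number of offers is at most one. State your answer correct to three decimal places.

0.608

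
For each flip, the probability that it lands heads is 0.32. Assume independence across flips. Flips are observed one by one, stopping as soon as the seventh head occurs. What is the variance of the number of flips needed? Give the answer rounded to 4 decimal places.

46.4844

Y = total flips until the seventh success; negative binomial with r=7, p=0.32.
Var(Y) = r(1−p)/p² = 7·0.68 / 0.32² = 46.484375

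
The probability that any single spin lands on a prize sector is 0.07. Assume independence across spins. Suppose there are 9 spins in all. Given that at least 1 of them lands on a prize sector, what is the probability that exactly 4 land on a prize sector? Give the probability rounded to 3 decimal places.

X ~ Binomial(9, 0.07). Want P(X=4 | X≥1) = P(X=4) / P(X≥1).
P(X=4) = C(9,4)·0.07^4·0.93^5 = 0.00210
P(X≥1) = 1 − 0.52041 = 0.47959
Ratio = 0.00210 / 0.47959 = 0.00439

0.004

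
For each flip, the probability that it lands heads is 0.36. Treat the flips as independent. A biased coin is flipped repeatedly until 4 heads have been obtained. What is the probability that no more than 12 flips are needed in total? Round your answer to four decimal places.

0.6799

Finishing within 12 flips ⇔ at least 4 successes in the first 12. With X ~ Binomial(12, 0.36), P(Y ≤ 12) = 1 − P(X ≤ 3).
  k=0: C(12,0)·0.36^0·0.64^12 = 0.004722
  k=1: C(12,1)·0.36^1·0.64^11 = 0.031876
  k=2: C(12,2)·0.36^2·0.64^10 = 0.098616
  k=3: C(12,3)·0.36^3·0.64^9 = 0.184906
1 − 0.320120 = 0.679880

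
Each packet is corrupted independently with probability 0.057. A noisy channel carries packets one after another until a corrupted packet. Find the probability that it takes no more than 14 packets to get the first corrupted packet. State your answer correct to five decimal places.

0.56029

Y = number of packets to the first success; geometric, p = 0.057.
P(Y ≤ 14) = 1 − (1−p)^14 = 1 − 0.4397073 = 0.5602927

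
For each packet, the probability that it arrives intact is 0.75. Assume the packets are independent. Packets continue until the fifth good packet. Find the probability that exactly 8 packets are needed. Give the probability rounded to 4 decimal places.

0.1298

Y = trial on which the fifth success occurs; negative binomial, r=5, p=0.75.
P(Y=8) = C(7,4) · p^5 · (1−p)^3
= 35 · 0.2373 · 0.015625 = 0.129776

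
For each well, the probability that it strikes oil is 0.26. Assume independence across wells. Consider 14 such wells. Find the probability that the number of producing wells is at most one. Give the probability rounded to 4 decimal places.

X ~ Binomial(14, 0.26); P(X ≤ 1) = Σ C(14,k) p^k (1−p)^(14−k) over k:
  k=0: C(14,0)·0.26^0·0.74^14 = 0.014765
  k=1: C(14,1)·0.26^1·0.74^13 = 0.072630
Total = 0.087395

0.0874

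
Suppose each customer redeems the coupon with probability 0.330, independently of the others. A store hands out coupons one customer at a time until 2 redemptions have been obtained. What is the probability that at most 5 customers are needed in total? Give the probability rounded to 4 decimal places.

0.5325

Finishing within 5 customers ⇔ at least 2 successes in the first 5. With X ~ Binomial(5, 0.33), P(Y ≤ 5) = 1 − P(X ≤ 1).
  k=0: C(5,0)·0.33^0·0.67^5 = 0.135013
  k=1: C(5,1)·0.33^1·0.67^4 = 0.332493
1 − 0.467506 = 0.532494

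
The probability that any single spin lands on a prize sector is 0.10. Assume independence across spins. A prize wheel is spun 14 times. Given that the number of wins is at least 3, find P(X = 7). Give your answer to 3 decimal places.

0.001

X ~ Binomial(14, 0.10). Want P(X=7 | X≥3) = P(X=7) / P(X≥3).
P(X=7) = C(14,7)·0.10^7·0.90^7 = 0.00016
P(X≥3) = 1 − 0.22877 − 0.35586 − 0.25701 = 0.15836
Ratio = 0.00016 / 0.15836 = 0.00104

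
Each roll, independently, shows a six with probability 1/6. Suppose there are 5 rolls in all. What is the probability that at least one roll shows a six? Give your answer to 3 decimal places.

P(at least one) = 1 − P(none) = 1 − (1 − 0.166667)^5
= 1 − 0.40188 = 0.59812

0.598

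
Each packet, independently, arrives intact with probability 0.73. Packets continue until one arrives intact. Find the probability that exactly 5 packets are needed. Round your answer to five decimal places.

Geometric (trials to first success), p = 0.73.
P(Y = 5) = (1−p)^4 · p = 0.0053144 · 0.73 = 0.0038795

0.00388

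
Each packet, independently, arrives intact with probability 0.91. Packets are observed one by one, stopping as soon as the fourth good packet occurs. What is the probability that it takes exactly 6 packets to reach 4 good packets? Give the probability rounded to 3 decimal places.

Y = trial on which the fourth success occurs; negative binomial, r=4, p=0.91.
P(Y=6) = C(5,3) · p^4 · (1−p)^2
= 10 · 0.68575 · 0.0081 = 0.05555

0.056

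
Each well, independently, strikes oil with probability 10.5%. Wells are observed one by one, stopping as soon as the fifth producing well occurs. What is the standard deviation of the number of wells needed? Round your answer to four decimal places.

Y = total wells until the fifth success; negative binomial with r=5, p=0.105.
SD(Y) = √[r(1−p)/p²] = √(405.895692) = 20.146853

20.1469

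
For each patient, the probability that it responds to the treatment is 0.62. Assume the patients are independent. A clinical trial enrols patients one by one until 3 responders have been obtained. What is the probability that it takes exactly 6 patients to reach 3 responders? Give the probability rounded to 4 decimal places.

0.1308

Y = trial on which the third success occurs; negative binomial, r=3, p=0.62.
P(Y=6) = C(5,2) · p^3 · (1−p)^3
= 10 · 0.23833 · 0.054872 = 0.130775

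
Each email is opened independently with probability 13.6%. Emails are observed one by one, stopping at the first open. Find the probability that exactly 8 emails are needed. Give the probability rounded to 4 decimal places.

0.0489

Geometric (trials to first success), p = 0.136.
P(Y = 8) = (1−p)^7 · p = 0.35941 · 0.136 = 0.048880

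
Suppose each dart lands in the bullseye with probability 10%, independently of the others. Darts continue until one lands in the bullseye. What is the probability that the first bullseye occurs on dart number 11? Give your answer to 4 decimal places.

0.0349

Geometric (trials to first success), p = 0.10.
P(Y = 11) = (1−p)^10 · p = 0.34868 · 0.10 = 0.034868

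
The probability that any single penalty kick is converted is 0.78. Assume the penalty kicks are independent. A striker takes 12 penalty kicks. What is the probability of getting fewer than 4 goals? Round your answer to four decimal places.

X ~ Binomial(12, 0.78); P(X ≤ 3) = Σ C(12,k) p^k (1−p)^(12−k) over k:
  k=0: C(12,0)·0.78^0·0.22^12 = 0.000000
  k=1: C(12,1)·0.78^1·0.22^11 = 0.000001
  k=2: C(12,2)·0.78^2·0.22^10 = 0.000011
  k=3: C(12,3)·0.78^3·0.22^9 = 0.000126
Total = 0.000137

0.0001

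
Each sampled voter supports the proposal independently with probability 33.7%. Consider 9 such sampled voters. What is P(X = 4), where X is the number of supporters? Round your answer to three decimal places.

X ~ Binomial(n=9, p=0.337).
P(X=4) = C(9,4) · p^4 · (1−p)^5
= 126 · 0.012898 · 0.12811 = 0.20819

0.208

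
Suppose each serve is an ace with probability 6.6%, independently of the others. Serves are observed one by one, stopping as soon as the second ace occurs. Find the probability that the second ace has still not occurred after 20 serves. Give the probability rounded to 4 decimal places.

Needing more than 20 serves ⇔ fewer than 2 successes in the first 20. With X ~ Binomial(20, 0.066), P(Y > 20) = P(X ≤ 1).
  k=0: C(20,0)·0.066^0·0.934^20 = 0.255233
  k=1: C(20,1)·0.066^1·0.934^19 = 0.360715
P(X ≤ 1) = 0.615949

0.6159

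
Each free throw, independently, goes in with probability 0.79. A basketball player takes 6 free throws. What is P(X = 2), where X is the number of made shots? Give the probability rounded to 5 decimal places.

0.01821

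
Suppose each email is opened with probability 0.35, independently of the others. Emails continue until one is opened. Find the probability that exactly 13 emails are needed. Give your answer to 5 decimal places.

0.00199

Geometric (trials to first success), p = 0.35.
P(Y = 13) = (1−p)^12 · p = 0.005688 · 0.35 = 0.0019908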